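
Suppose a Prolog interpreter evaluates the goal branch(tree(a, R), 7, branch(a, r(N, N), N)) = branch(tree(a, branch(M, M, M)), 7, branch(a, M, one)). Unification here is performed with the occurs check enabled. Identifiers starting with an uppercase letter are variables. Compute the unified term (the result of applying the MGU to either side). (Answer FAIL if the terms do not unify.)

branch(tree(a, branch(r(one, one), r(one, one), r(one, one))), 7, branch(a, r(one, one), one))

Decompose branch/3: tree(a, R) = tree(a, branch(M, M, M)),  7 = 7,  branch(a, r(N, N), N) = branch(a, M, one).
Decompose tree/2: a = a,  R = branch(M, M, M).
Delete trivial equation a = a.
Bind R := branch(M, M, M); no other remaining equation mentions R.
Delete trivial equation 7 = 7.
Decompose branch/3: a = a,  r(N, N) = M,  N = one.
Delete trivial equation a = a.
Bind M := r(N, N); no other remaining equation mentions M. Substituting into the earlier binding gives R := branch(r(N, N), r(N, N), r(N, N)).
Bind N := one. Substituting into the earlier bindings gives R := branch(r(one, one), r(one, one), r(one, one)), M := r(one, one).
Applying the MGU to either side gives branch(tree(a, branch(r(one, one), r(one, one), r(one, one))), 7, branch(a, r(one, one), one)).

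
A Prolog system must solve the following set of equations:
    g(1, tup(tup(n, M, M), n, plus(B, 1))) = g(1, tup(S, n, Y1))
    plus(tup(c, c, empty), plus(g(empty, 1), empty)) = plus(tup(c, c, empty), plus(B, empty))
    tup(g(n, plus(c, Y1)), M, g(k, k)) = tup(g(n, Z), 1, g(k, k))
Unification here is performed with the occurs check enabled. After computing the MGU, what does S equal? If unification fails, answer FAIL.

tup(n, 1, 1)

Decompose g/2: 1 = 1,  tup(tup(n, M, M), n, plus(B, 1)) = tup(S, n, Y1).
Delete trivial equation 1 = 1.
Decompose tup/3: tup(n, M, M) = S,  n = n,  plus(B, 1) = Y1.
Bind S := tup(n, M, M); no other remaining equation mentions S.
Delete trivial equation n = n.
Bind Y1 := plus(B, 1); substituting into the one remaining equation that mentions Y1 gives: tup(g(n, plus(c, plus(B, 1))), M, g(k, k)) = tup(g(n, Z), 1, g(k, k)).
Decompose plus/2: tup(c, c, empty) = tup(c, c, empty),  plus(g(empty, 1), empty) = plus(B, empty).
Delete trivial equation tup(c, c, empty) = tup(c, c, empty).
Decompose plus/2: g(empty, 1) = B,  empty = empty.
Bind B := g(empty, 1); substituting into the one remaining equation that mentions B gives: tup(g(n, plus(c, plus(g(empty, 1), 1))), M, g(k, k)) = tup(g(n, Z), 1, g(k, k)). Substituting into the earlier binding gives Y1 := plus(g(empty, 1), 1).
Delete trivial equation empty = empty.
Decompose tup/3: g(n, plus(c, plus(g(empty, 1), 1))) = g(n, Z),  M = 1,  g(k, k) = g(k, k).
Decompose g/2: n = n,  plus(c, plus(g(empty, 1), 1)) = Z.
Delete trivial equation n = n.
Bind Z := plus(c, plus(g(empty, 1), 1)); no other remaining equation mentions Z.
Bind M := 1; no other remaining equation mentions M. Substituting into the earlier binding gives S := tup(n, 1, 1).
Delete trivial equation g(k, k) = g(k, k).
MGU = { S = tup(n, 1, 1), Y1 = plus(g(empty, 1), 1), B = g(empty, 1), Z = plus(c, plus(g(empty, 1), 1)), M = 1 }, so S = tup(n, 1, 1).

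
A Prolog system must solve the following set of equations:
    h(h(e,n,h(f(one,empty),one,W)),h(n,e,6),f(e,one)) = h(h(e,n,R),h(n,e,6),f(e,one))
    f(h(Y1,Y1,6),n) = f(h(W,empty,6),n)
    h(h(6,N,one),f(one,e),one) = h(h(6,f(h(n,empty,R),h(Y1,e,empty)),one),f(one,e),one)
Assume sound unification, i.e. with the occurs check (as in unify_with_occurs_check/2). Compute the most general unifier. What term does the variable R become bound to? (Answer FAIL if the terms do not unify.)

h(f(one,empty),one,empty)

Decompose h/3: h(e,n,h(f(one,empty),one,W)) = h(e,n,R),  h(n,e,6) = h(n,e,6),  f(e,one) = f(e,one).
Decompose h/3: e = e,  n = n,  h(f(one,empty),one,W) = R.
Delete trivial equation e = e.
Delete trivial equation n = n.
Bind R := h(f(one,empty),one,W); substituting into the one remaining equation that mentions R gives: h(h(6,N,one),f(one,e),one) = h(h(6,f(h(n,empty,h(f(one,empty),one,W)),h(Y1,e,empty)),one),f(one,e),one).
Delete trivial equation h(n,e,6) = h(n,e,6).
Delete trivial equation f(e,one) = f(e,one).
Decompose f/2: h(Y1,Y1,6) = h(W,empty,6),  n = n.
Decompose h/3: Y1 = W,  Y1 = empty,  6 = 6.
Bind Y1 := W; substituting into the 2 remaining equations that mention Y1 gives: W = empty,  h(h(6,N,one),f(one,e),one) = h(h(6,f(h(n,empty,h(f(one,empty),one,W)),h(W,e,empty)),one),f(one,e),one).
Bind W := empty; substituting into the one remaining equation that mentions W gives: h(h(6,N,one),f(one,e),one) = h(h(6,f(h(n,empty,h(f(one,empty),one,empty)),h(empty,e,empty)),one),f(one,e),one). Substituting into the earlier bindings gives R := h(f(one,empty),one,empty), Y1 := empty.
Delete trivial equation 6 = 6.
Delete trivial equation n = n.
Decompose h/3: h(6,N,one) = h(6,f(h(n,empty,h(f(one,empty),one,empty)),h(empty,e,empty)),one),  f(one,e) = f(one,e),  one = one.
Decompose h/3: 6 = 6,  N = f(h(n,empty,h(f(one,empty),one,empty)),h(empty,e,empty)),  one = one.
Delete trivial equation 6 = 6.
Bind N := f(h(n,empty,h(f(one,empty),one,empty)),h(empty,e,empty)); no other remaining equation mentions N.
Delete trivial equation one = one.
Delete trivial equation f(one,e) = f(one,e).
Delete trivial equation one = one.
MGU = { R -> h(f(one,empty),one,empty), Y1 -> empty, W -> empty, N -> f(h(n,empty,h(f(one,empty),one,empty)),h(empty,e,empty)) }, so R -> h(f(one,empty),one,empty).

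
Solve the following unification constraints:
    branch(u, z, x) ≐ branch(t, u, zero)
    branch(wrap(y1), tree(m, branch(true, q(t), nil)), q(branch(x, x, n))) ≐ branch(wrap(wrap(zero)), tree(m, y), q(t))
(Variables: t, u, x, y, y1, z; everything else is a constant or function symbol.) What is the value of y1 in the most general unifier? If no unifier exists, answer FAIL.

wrap(zero)

Decompose branch/3: u ≐ t,  z ≐ u,  x ≐ zero.
Bind u := t; substituting into the one remaining equation that mentions u gives: z ≐ t.
Bind z := t; no other remaining equation mentions z.
Bind x := zero; substituting into the remaining equation gives: branch(wrap(y1), tree(m, branch(true, q(t), nil)), q(branch(zero, zero, n))) ≐ branch(wrap(wrap(zero)), tree(m, y), q(t)).
Decompose branch/3: wrap(y1) ≐ wrap(wrap(zero)),  tree(m, branch(true, q(t), nil)) ≐ tree(m, y),  q(branch(zero, zero, n)) ≐ q(t).
Decompose wrap/1: y1 ≐ wrap(zero).
Bind y1 := wrap(zero); no other remaining equation mentions y1.
Decompose tree/2: m ≐ m,  branch(true, q(t), nil) ≐ y.
Delete trivial equation m ≐ m.
Bind y := branch(true, q(t), nil); no other remaining equation mentions y.
Decompose q/1: branch(zero, zero, n) ≐ t.
Bind t := branch(zero, zero, n). Substituting into the earlier bindings gives u := branch(zero, zero, n), z := branch(zero, zero, n), y := branch(true, q(branch(zero, zero, n)), nil).
MGU = { u := branch(zero, zero, n), z := branch(zero, zero, n), x := zero, y1 := wrap(zero), y := branch(true, q(branch(zero, zero, n)), nil), t := branch(zero, zero, n) }, so y1 := wrap(zero).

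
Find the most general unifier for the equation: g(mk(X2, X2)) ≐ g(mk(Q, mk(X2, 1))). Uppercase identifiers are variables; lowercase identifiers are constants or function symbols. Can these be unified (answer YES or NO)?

NO

Decompose g/1: mk(X2, X2) ≐ mk(Q, mk(X2, 1)).
Decompose mk/2: X2 ≐ Q,  X2 ≐ mk(X2, 1).
Bind X2 := Q; substituting into the remaining equation gives: Q ≐ mk(Q, 1).
Occurs check fails: Q occurs in mk(Q, 1); the equation Q ≐ mk(Q, 1) has no finite solution.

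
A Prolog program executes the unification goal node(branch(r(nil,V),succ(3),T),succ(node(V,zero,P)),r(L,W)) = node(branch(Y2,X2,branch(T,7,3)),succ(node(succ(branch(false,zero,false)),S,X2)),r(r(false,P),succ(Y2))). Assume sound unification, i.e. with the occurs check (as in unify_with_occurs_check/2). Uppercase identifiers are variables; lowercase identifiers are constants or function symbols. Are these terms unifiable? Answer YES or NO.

NO

Decompose node/3: branch(r(nil,V),succ(3),T) = branch(Y2,X2,branch(T,7,3)),  succ(node(V,zero,P)) = succ(node(succ(branch(false,zero,false)),S,X2)),  r(L,W) = r(r(false,P),succ(Y2)).
Decompose branch/3: r(nil,V) = Y2,  succ(3) = X2,  T = branch(T,7,3).
Bind Y2 := r(nil,V); substituting into the one remaining equation that mentions Y2 gives: r(L,W) = r(r(false,P),succ(r(nil,V))).
Bind X2 := succ(3); substituting into the one remaining equation that mentions X2 gives: succ(node(V,zero,P)) = succ(node(succ(branch(false,zero,false)),S,succ(3))).
Occurs check fails: T occurs in branch(T,7,3); the equation T = branch(T,7,3) has no finite solution.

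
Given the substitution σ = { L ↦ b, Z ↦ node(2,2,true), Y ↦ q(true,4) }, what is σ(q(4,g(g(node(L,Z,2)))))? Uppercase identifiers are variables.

Replace each occurrence of L with b.
Replace each occurrence of Z with node(2,2,true).
Result: q(4,g(g(node(b,node(2,2,true),2)))).

q(4,g(g(node(b,node(2,2,true),2))))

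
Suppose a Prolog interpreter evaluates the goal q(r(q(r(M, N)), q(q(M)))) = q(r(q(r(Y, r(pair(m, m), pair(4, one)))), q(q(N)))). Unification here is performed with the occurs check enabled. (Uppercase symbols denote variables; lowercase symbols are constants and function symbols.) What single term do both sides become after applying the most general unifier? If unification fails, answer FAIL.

Decompose q/1: r(q(r(M, N)), q(q(M))) = r(q(r(Y, r(pair(m, m), pair(4, one)))), q(q(N))).
Decompose r/2: q(r(M, N)) = q(r(Y, r(pair(m, m), pair(4, one)))),  q(q(M)) = q(q(N)).
Decompose q/1: r(M, N) = r(Y, r(pair(m, m), pair(4, one))).
Decompose r/2: M = Y,  N = r(pair(m, m), pair(4, one)).
Bind M := Y; substituting into the one remaining equation that mentions M gives: q(q(Y)) = q(q(N)).
Bind N := r(pair(m, m), pair(4, one)); substituting into the remaining equation gives: q(q(Y)) = q(q(r(pair(m, m), pair(4, one)))).
Decompose q/1: q(Y) = q(r(pair(m, m), pair(4, one))).
Decompose q/1: Y = r(pair(m, m), pair(4, one)).
Bind Y := r(pair(m, m), pair(4, one)). Substituting into the earlier binding gives M := r(pair(m, m), pair(4, one)).
Applying the MGU to either side gives q(r(q(r(r(pair(m, m), pair(4, one)), r(pair(m, m), pair(4, one)))), q(q(r(pair(m, m), pair(4, one)))))).

q(r(q(r(r(pair(m, m), pair(4, one)), r(pair(m, m), pair(4, one)))), q(q(r(pair(m, m), pair(4, one))))))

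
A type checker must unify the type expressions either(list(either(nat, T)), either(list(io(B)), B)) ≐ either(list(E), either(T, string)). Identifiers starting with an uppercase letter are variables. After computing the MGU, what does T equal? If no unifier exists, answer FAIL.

list(io(string))

Decompose either/2: list(either(nat, T)) ≐ list(E),  either(list(io(B)), B) ≐ either(T, string).
Decompose list/1: either(nat, T) ≐ E.
Bind E := either(nat, T); no other remaining equation mentions E.
Decompose either/2: list(io(B)) ≐ T,  B ≐ string.
Bind T := list(io(B)); no other remaining equation mentions T. Substituting into the earlier binding gives E := either(nat, list(io(B))).
Bind B := string. Substituting into the earlier bindings gives E := either(nat, list(io(string))), T := list(io(string)).
MGU = { E -> either(nat, list(io(string))), T -> list(io(string)), B -> string }, so T -> list(io(string)).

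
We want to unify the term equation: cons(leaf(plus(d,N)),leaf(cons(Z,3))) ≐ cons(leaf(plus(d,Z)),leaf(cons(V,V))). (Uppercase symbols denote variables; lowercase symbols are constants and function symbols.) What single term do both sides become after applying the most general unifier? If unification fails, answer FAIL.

cons(leaf(plus(d,3)),leaf(cons(3,3)))

Decompose cons/2: leaf(plus(d,N)) ≐ leaf(plus(d,Z)),  leaf(cons(Z,3)) ≐ leaf(cons(V,V)).
Decompose leaf/1: plus(d,N) ≐ plus(d,Z).
Decompose plus/2: d ≐ d,  N ≐ Z.
Delete trivial equation d ≐ d.
Bind N := Z; no other remaining equation mentions N.
Decompose leaf/1: cons(Z,3) ≐ cons(V,V).
Decompose cons/2: Z ≐ V,  3 ≐ V.
Bind Z := V; no other remaining equation mentions Z. Substituting into the earlier binding gives N := V.
Bind V := 3. Substituting into the earlier bindings gives N := 3, Z := 3.
Applying the MGU to either side gives cons(leaf(plus(d,3)),leaf(cons(3,3))).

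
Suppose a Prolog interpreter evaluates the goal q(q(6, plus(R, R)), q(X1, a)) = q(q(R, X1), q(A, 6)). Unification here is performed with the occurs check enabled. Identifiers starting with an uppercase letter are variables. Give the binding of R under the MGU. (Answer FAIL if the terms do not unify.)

FAIL

Decompose q/2: q(6, plus(R, R)) = q(R, X1),  q(X1, a) = q(A, 6).
Decompose q/2: 6 = R,  plus(R, R) = X1.
Bind R := 6; substituting into the one remaining equation that mentions R gives: plus(6, 6) = X1.
Bind X1 := plus(6, 6); substituting into the remaining equation gives: q(plus(6, 6), a) = q(A, 6).
Decompose q/2: plus(6, 6) = A,  a = 6.
Bind A := plus(6, 6); no other remaining equation mentions A.
Clash: constants a and 6 differ; no unifier exists.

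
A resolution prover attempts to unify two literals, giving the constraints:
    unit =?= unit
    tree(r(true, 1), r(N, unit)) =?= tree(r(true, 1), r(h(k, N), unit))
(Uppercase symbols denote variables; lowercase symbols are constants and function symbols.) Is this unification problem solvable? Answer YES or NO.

NO

Delete trivial equation unit =?= unit.
Decompose tree/2: r(true, 1) =?= r(true, 1),  r(N, unit) =?= r(h(k, N), unit).
Delete trivial equation r(true, 1) =?= r(true, 1).
Decompose r/2: N =?= h(k, N),  unit =?= unit.
Occurs check fails: N occurs in h(k, N); the equation N =?= h(k, N) has no finite solution.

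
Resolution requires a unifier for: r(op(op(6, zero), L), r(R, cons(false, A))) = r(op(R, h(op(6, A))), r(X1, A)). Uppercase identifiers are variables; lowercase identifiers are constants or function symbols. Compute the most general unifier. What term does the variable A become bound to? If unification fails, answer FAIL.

Decompose r/2: op(op(6, zero), L) = op(R, h(op(6, A))),  r(R, cons(false, A)) = r(X1, A).
Decompose op/2: op(6, zero) = R,  L = h(op(6, A)).
Bind R := op(6, zero); substituting into the one remaining equation that mentions R gives: r(op(6, zero), cons(false, A)) = r(X1, A).
Bind L := h(op(6, A)); no other remaining equation mentions L.
Decompose r/2: op(6, zero) = X1,  cons(false, A) = A.
Bind X1 := op(6, zero); no other remaining equation mentions X1.
Occurs check fails: A occurs in cons(false, A); the equation A = cons(false, A) has no finite solution.

FAIL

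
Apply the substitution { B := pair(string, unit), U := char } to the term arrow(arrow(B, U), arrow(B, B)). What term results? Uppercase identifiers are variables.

arrow(arrow(pair(string, unit), char), arrow(pair(string, unit), pair(string, unit)))

Replace each occurrence of B with pair(string, unit).
Replace each occurrence of U with char.
Result: arrow(arrow(pair(string, unit), char), arrow(pair(string, unit), pair(string, unit))).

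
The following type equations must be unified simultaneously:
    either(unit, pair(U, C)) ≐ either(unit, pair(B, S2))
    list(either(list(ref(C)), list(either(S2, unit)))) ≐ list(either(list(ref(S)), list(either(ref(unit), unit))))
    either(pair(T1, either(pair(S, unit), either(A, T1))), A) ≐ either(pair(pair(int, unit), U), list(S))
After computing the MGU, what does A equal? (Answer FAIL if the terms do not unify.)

list(ref(unit))

Decompose either/2: unit ≐ unit,  pair(U, C) ≐ pair(B, S2).
Delete trivial equation unit ≐ unit.
Decompose pair/2: U ≐ B,  C ≐ S2.
Bind U := B; substituting into the one remaining equation that mentions U gives: either(pair(T1, either(pair(S, unit), either(A, T1))), A) ≐ either(pair(pair(int, unit), B), list(S)).
Bind C := S2; substituting into the one remaining equation that mentions C gives: list(either(list(ref(S2)), list(either(S2, unit)))) ≐ list(either(list(ref(S)), list(either(ref(unit), unit)))).
Decompose list/1: either(list(ref(S2)), list(either(S2, unit))) ≐ either(list(ref(S)), list(either(ref(unit), unit))).
Decompose either/2: list(ref(S2)) ≐ list(ref(S)),  list(either(S2, unit)) ≐ list(either(ref(unit), unit)).
Decompose list/1: ref(S2) ≐ ref(S).
Decompose ref/1: S2 ≐ S.
Bind S2 := S; substituting into the one remaining equation that mentions S2 gives: list(either(S, unit)) ≐ list(either(ref(unit), unit)). Substituting into the earlier binding gives C := S.
Decompose list/1: either(S, unit) ≐ either(ref(unit), unit).
Decompose either/2: S ≐ ref(unit),  unit ≐ unit.
Bind S := ref(unit); substituting into the one remaining equation that mentions S gives: either(pair(T1, either(pair(ref(unit), unit), either(A, T1))), A) ≐ either(pair(pair(int, unit), B), list(ref(unit))). Substituting into the earlier bindings gives C := ref(unit), S2 := ref(unit).
Delete trivial equation unit ≐ unit.
Decompose either/2: pair(T1, either(pair(ref(unit), unit), either(A, T1))) ≐ pair(pair(int, unit), B),  A ≐ list(ref(unit)).
Decompose pair/2: T1 ≐ pair(int, unit),  either(pair(ref(unit), unit), either(A, T1)) ≐ B.
Bind T1 := pair(int, unit); substituting into the one remaining equation that mentions T1 gives: either(pair(ref(unit), unit), either(A, pair(int, unit))) ≐ B.
Bind B := either(pair(ref(unit), unit), either(A, pair(int, unit))); no other remaining equation mentions B. Substituting into the earlier binding gives U := either(pair(ref(unit), unit), either(A, pair(int, unit))).
Bind A := list(ref(unit)). Substituting into the earlier bindings gives U := either(pair(ref(unit), unit), either(list(ref(unit)), pair(int, unit))), B := either(pair(ref(unit), unit), either(list(ref(unit)), pair(int, unit))).
MGU = { U := either(pair(ref(unit), unit), either(list(ref(unit)), pair(int, unit))), C := ref(unit), S2 := ref(unit), S := ref(unit), T1 := pair(int, unit), B := either(pair(ref(unit), unit), either(list(ref(unit)), pair(int, unit))), A := list(ref(unit)) }, so A := list(ref(unit)).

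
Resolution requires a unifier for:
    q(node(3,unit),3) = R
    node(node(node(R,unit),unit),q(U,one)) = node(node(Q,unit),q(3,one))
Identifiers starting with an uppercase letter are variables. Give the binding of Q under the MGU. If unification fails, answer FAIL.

Bind R := q(node(3,unit),3); substituting into the remaining equation gives: node(node(node(q(node(3,unit),3),unit),unit),q(U,one)) = node(node(Q,unit),q(3,one)).
Decompose node/2: node(node(q(node(3,unit),3),unit),unit) = node(Q,unit),  q(U,one) = q(3,one).
Decompose node/2: node(q(node(3,unit),3),unit) = Q,  unit = unit.
Bind Q := node(q(node(3,unit),3),unit); no other remaining equation mentions Q.
Delete trivial equation unit = unit.
Decompose q/2: U = 3,  one = one.
Bind U := 3; no other remaining equation mentions U.
Delete trivial equation one = one.
MGU = { R ↦ q(node(3,unit),3), Q ↦ node(q(node(3,unit),3),unit), U ↦ 3 }, so Q ↦ node(q(node(3,unit),3),unit).

node(q(node(3,unit),3),unit)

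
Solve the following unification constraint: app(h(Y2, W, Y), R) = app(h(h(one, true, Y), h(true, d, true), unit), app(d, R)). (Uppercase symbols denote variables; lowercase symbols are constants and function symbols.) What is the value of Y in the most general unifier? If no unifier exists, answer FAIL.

FAIL

Decompose app/2: h(Y2, W, Y) = h(h(one, true, Y), h(true, d, true), unit),  R = app(d, R).
Decompose h/3: Y2 = h(one, true, Y),  W = h(true, d, true),  Y = unit.
Bind Y2 := h(one, true, Y); no other remaining equation mentions Y2.
Bind W := h(true, d, true); no other remaining equation mentions W.
Bind Y := unit; no other remaining equation mentions Y. Substituting into the earlier binding gives Y2 := h(one, true, unit).
Occurs check fails: R occurs in app(d, R); the equation R = app(d, R) has no finite solution.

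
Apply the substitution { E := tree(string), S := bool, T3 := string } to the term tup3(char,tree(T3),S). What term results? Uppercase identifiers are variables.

tup3(char,tree(string),bool)

Replace each occurrence of S with bool.
Replace each occurrence of T3 with string.
Result: tup3(char,tree(string),bool).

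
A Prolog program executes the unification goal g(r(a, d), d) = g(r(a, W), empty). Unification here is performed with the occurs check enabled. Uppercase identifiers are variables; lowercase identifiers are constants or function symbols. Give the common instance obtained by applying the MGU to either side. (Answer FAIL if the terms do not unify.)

FAIL

Decompose g/2: r(a, d) = r(a, W),  d = empty.
Decompose r/2: a = a,  d = W.
Delete trivial equation a = a.
Bind W := d; no other remaining equation mentions W.
Clash: constants d and empty differ; no unifier exists.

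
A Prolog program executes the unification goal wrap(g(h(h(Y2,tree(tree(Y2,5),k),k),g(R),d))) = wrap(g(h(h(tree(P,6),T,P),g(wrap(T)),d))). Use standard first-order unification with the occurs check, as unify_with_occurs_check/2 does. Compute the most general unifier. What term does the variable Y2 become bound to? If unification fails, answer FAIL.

Decompose wrap/1: g(h(h(Y2,tree(tree(Y2,5),k),k),g(R),d)) = g(h(h(tree(P,6),T,P),g(wrap(T)),d)).
Decompose g/1: h(h(Y2,tree(tree(Y2,5),k),k),g(R),d) = h(h(tree(P,6),T,P),g(wrap(T)),d).
Decompose h/3: h(Y2,tree(tree(Y2,5),k),k) = h(tree(P,6),T,P),  g(R) = g(wrap(T)),  d = d.
Decompose h/3: Y2 = tree(P,6),  tree(tree(Y2,5),k) = T,  k = P.
Bind Y2 := tree(P,6); substituting into the one remaining equation that mentions Y2 gives: tree(tree(tree(P,6),5),k) = T.
Bind T := tree(tree(tree(P,6),5),k); substituting into the one remaining equation that mentions T gives: g(R) = g(wrap(tree(tree(tree(P,6),5),k))).
Bind P := k; substituting into the one remaining equation that mentions P gives: g(R) = g(wrap(tree(tree(tree(k,6),5),k))). Substituting into the earlier bindings gives Y2 := tree(k,6), T := tree(tree(tree(k,6),5),k).
Decompose g/1: R = wrap(tree(tree(tree(k,6),5),k)).
Bind R := wrap(tree(tree(tree(k,6),5),k)); no other remaining equation mentions R.
Delete trivial equation d = d.
MGU = { Y2 ↦ tree(k,6), T ↦ tree(tree(tree(k,6),5),k), P ↦ k, R ↦ wrap(tree(tree(tree(k,6),5),k)) }, so Y2 ↦ tree(k,6).

tree(k,6)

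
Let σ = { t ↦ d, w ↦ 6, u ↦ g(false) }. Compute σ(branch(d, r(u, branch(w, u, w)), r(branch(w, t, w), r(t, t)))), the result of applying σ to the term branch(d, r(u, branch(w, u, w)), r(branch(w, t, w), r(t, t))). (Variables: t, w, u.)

Replace each occurrence of t with d.
Replace each occurrence of w with 6.
Replace each occurrence of u with g(false).
Result: branch(d, r(g(false), branch(6, g(false), 6)), r(branch(6, d, 6), r(d, d))).

branch(d, r(g(false), branch(6, g(false), 6)), r(branch(6, d, 6), r(d, d)))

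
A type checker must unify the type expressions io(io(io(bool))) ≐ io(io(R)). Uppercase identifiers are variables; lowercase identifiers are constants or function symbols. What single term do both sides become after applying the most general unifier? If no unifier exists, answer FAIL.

io(io(io(bool)))

Decompose io/1: io(io(bool)) ≐ io(R).
Decompose io/1: io(bool) ≐ R.
Bind R := io(bool).
Applying the MGU to either side gives io(io(io(bool))).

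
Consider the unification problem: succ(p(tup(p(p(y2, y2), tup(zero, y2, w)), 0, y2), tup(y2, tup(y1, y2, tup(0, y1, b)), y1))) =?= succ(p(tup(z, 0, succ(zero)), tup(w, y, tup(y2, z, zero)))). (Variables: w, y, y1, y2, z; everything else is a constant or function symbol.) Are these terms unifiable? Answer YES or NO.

Decompose succ/1: p(tup(p(p(y2, y2), tup(zero, y2, w)), 0, y2), tup(y2, tup(y1, y2, tup(0, y1, b)), y1)) =?= p(tup(z, 0, succ(zero)), tup(w, y, tup(y2, z, zero))).
Decompose p/2: tup(p(p(y2, y2), tup(zero, y2, w)), 0, y2) =?= tup(z, 0, succ(zero)),  tup(y2, tup(y1, y2, tup(0, y1, b)), y1) =?= tup(w, y, tup(y2, z, zero)).
Decompose tup/3: p(p(y2, y2), tup(zero, y2, w)) =?= z,  0 =?= 0,  y2 =?= succ(zero).
Bind z := p(p(y2, y2), tup(zero, y2, w)); substituting into the one remaining equation that mentions z gives: tup(y2, tup(y1, y2, tup(0, y1, b)), y1) =?= tup(w, y, tup(y2, p(p(y2, y2), tup(zero, y2, w)), zero)).
Delete trivial equation 0 =?= 0.
Bind y2 := succ(zero); substituting into the remaining equation gives: tup(succ(zero), tup(y1, succ(zero), tup(0, y1, b)), y1) =?= tup(w, y, tup(succ(zero), p(p(succ(zero), succ(zero)), tup(zero, succ(zero), w)), zero)). Substituting into the earlier binding gives z := p(p(succ(zero), succ(zero)), tup(zero, succ(zero), w)).
Decompose tup/3: succ(zero) =?= w,  tup(y1, succ(zero), tup(0, y1, b)) =?= y,  y1 =?= tup(succ(zero), p(p(succ(zero), succ(zero)), tup(zero, succ(zero), w)), zero).
Bind w := succ(zero); substituting into the one remaining equation that mentions w gives: y1 =?= tup(succ(zero), p(p(succ(zero), succ(zero)), tup(zero, succ(zero), succ(zero))), zero). Substituting into the earlier binding gives z := p(p(succ(zero), succ(zero)), tup(zero, succ(zero), succ(zero))).
Bind y := tup(y1, succ(zero), tup(0, y1, b)); no other remaining equation mentions y.
Bind y1 := tup(succ(zero), p(p(succ(zero), succ(zero)), tup(zero, succ(zero), succ(zero))), zero). Substituting into the earlier binding gives y := tup(tup(succ(zero), p(p(succ(zero), succ(zero)), tup(zero, succ(zero), succ(zero))), zero), succ(zero), tup(0, tup(succ(zero), p(p(succ(zero), succ(zero)), tup(zero, succ(zero), succ(zero))), zero), b)).
No equations remain and no clash or occurs-check failure arose, so a unifier exists.

YES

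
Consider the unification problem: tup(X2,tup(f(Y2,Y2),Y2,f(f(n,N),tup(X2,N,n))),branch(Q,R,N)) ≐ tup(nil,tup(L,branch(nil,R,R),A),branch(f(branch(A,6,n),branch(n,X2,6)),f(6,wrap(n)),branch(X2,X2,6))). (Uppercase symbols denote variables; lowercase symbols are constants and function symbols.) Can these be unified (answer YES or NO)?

Decompose tup/3: X2 ≐ nil,  tup(f(Y2,Y2),Y2,f(f(n,N),tup(X2,N,n))) ≐ tup(L,branch(nil,R,R),A),  branch(Q,R,N) ≐ branch(f(branch(A,6,n),branch(n,X2,6)),f(6,wrap(n)),branch(X2,X2,6)).
Bind X2 := nil; substituting into the remaining equations gives: tup(f(Y2,Y2),Y2,f(f(n,N),tup(nil,N,n))) ≐ tup(L,branch(nil,R,R),A),  branch(Q,R,N) ≐ branch(f(branch(A,6,n),branch(n,nil,6)),f(6,wrap(n)),branch(nil,nil,6)).
Decompose tup/3: f(Y2,Y2) ≐ L,  Y2 ≐ branch(nil,R,R),  f(f(n,N),tup(nil,N,n)) ≐ A.
Bind L := f(Y2,Y2); no other remaining equation mentions L.
Bind Y2 := branch(nil,R,R); no other remaining equation mentions Y2. Substituting into the earlier binding gives L := f(branch(nil,R,R),branch(nil,R,R)).
Bind A := f(f(n,N),tup(nil,N,n)); substituting into the remaining equation gives: branch(Q,R,N) ≐ branch(f(branch(f(f(n,N),tup(nil,N,n)),6,n),branch(n,nil,6)),f(6,wrap(n)),branch(nil,nil,6)).
Decompose branch/3: Q ≐ f(branch(f(f(n,N),tup(nil,N,n)),6,n),branch(n,nil,6)),  R ≐ f(6,wrap(n)),  N ≐ branch(nil,nil,6).
Bind Q := f(branch(f(f(n,N),tup(nil,N,n)),6,n),branch(n,nil,6)); no other remaining equation mentions Q.
Bind R := f(6,wrap(n)); no other remaining equation mentions R. Substituting into the earlier bindings gives L := f(branch(nil,f(6,wrap(n)),f(6,wrap(n))),branch(nil,f(6,wrap(n)),f(6,wrap(n)))), Y2 := branch(nil,f(6,wrap(n)),f(6,wrap(n))).
Bind N := branch(nil,nil,6). Substituting into the earlier bindings gives A := f(f(n,branch(nil,nil,6)),tup(nil,branch(nil,nil,6),n)), Q := f(branch(f(f(n,branch(nil,nil,6)),tup(nil,branch(nil,nil,6),n)),6,n),branch(n,nil,6)).
No equations remain and no clash or occurs-check failure arose, so a unifier exists.

YES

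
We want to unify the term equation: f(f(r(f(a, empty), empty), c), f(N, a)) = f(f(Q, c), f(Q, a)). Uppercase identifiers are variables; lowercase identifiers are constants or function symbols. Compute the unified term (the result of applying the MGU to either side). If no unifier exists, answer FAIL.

f(f(r(f(a, empty), empty), c), f(r(f(a, empty), empty), a))

Decompose f/2: f(r(f(a, empty), empty), c) = f(Q, c),  f(N, a) = f(Q, a).
Decompose f/2: r(f(a, empty), empty) = Q,  c = c.
Bind Q := r(f(a, empty), empty); substituting into the one remaining equation that mentions Q gives: f(N, a) = f(r(f(a, empty), empty), a).
Delete trivial equation c = c.
Decompose f/2: N = r(f(a, empty), empty),  a = a.
Bind N := r(f(a, empty), empty); no other remaining equation mentions N.
Delete trivial equation a = a.
Applying the MGU to either side gives f(f(r(f(a, empty), empty), c), f(r(f(a, empty), empty), a)).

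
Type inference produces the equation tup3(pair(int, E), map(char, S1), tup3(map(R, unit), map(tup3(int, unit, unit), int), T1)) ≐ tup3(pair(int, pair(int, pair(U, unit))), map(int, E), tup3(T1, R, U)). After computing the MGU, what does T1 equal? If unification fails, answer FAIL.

Decompose tup3/3: pair(int, E) ≐ pair(int, pair(int, pair(U, unit))),  map(char, S1) ≐ map(int, E),  tup3(map(R, unit), map(tup3(int, unit, unit), int), T1) ≐ tup3(T1, R, U).
Decompose pair/2: int ≐ int,  E ≐ pair(int, pair(U, unit)).
Delete trivial equation int ≐ int.
Bind E := pair(int, pair(U, unit)); substituting into the one remaining equation that mentions E gives: map(char, S1) ≐ map(int, pair(int, pair(U, unit))).
Decompose map/2: char ≐ int,  S1 ≐ pair(int, pair(U, unit)).
Clash: constants char and int differ; no unifier exists.

FAIL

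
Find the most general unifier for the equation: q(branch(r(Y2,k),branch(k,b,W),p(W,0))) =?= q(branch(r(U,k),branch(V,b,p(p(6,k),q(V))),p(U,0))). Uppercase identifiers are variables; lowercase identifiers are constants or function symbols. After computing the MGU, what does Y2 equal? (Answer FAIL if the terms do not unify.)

Decompose q/1: branch(r(Y2,k),branch(k,b,W),p(W,0)) =?= branch(r(U,k),branch(V,b,p(p(6,k),q(V))),p(U,0)).
Decompose branch/3: r(Y2,k) =?= r(U,k),  branch(k,b,W) =?= branch(V,b,p(p(6,k),q(V))),  p(W,0) =?= p(U,0).
Decompose r/2: Y2 =?= U,  k =?= k.
Bind Y2 := U; no other remaining equation mentions Y2.
Delete trivial equation k =?= k.
Decompose branch/3: k =?= V,  b =?= b,  W =?= p(p(6,k),q(V)).
Bind V := k; substituting into the one remaining equation that mentions V gives: W =?= p(p(6,k),q(k)).
Delete trivial equation b =?= b.
Bind W := p(p(6,k),q(k)); substituting into the remaining equation gives: p(p(p(6,k),q(k)),0) =?= p(U,0).
Decompose p/2: p(p(6,k),q(k)) =?= U,  0 =?= 0.
Bind U := p(p(6,k),q(k)); no other remaining equation mentions U. Substituting into the earlier binding gives Y2 := p(p(6,k),q(k)).
Delete trivial equation 0 =?= 0.
MGU = { Y2 := p(p(6,k),q(k)), V := k, W := p(p(6,k),q(k)), U := p(p(6,k),q(k)) }, so Y2 := p(p(6,k),q(k)).

p(p(6,k),q(k))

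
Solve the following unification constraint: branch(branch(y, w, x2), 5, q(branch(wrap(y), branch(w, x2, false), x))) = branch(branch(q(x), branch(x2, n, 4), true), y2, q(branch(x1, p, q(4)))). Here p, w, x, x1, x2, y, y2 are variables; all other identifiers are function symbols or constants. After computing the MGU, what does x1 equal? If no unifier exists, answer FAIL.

wrap(q(q(4)))

Decompose branch/3: branch(y, w, x2) = branch(q(x), branch(x2, n, 4), true),  5 = y2,  q(branch(wrap(y), branch(w, x2, false), x)) = q(branch(x1, p, q(4))).
Decompose branch/3: y = q(x),  w = branch(x2, n, 4),  x2 = true.
Bind y := q(x); substituting into the one remaining equation that mentions y gives: q(branch(wrap(q(x)), branch(w, x2, false), x)) = q(branch(x1, p, q(4))).
Bind w := branch(x2, n, 4); substituting into the one remaining equation that mentions w gives: q(branch(wrap(q(x)), branch(branch(x2, n, 4), x2, false), x)) = q(branch(x1, p, q(4))).
Bind x2 := true; substituting into the one remaining equation that mentions x2 gives: q(branch(wrap(q(x)), branch(branch(true, n, 4), true, false), x)) = q(branch(x1, p, q(4))). Substituting into the earlier binding gives w := branch(true, n, 4).
Bind y2 := 5; no other remaining equation mentions y2.
Decompose q/1: branch(wrap(q(x)), branch(branch(true, n, 4), true, false), x) = branch(x1, p, q(4)).
Decompose branch/3: wrap(q(x)) = x1,  branch(branch(true, n, 4), true, false) = p,  x = q(4).
Bind x1 := wrap(q(x)); no other remaining equation mentions x1.
Bind p := branch(branch(true, n, 4), true, false); no other remaining equation mentions p.
Bind x := q(4). Substituting into the earlier bindings gives y := q(q(4)), x1 := wrap(q(q(4))).
MGU = { y -> q(q(4)), w -> branch(true, n, 4), x2 -> true, y2 -> 5, x1 -> wrap(q(q(4))), p -> branch(branch(true, n, 4), true, false), x -> q(4) }, so x1 -> wrap(q(q(4))).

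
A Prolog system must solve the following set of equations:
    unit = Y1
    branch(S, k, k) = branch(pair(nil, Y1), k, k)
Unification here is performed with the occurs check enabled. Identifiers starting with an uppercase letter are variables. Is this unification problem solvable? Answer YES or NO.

Bind Y1 := unit; substituting into the remaining equation gives: branch(S, k, k) = branch(pair(nil, unit), k, k).
Decompose branch/3: S = pair(nil, unit),  k = k,  k = k.
Bind S := pair(nil, unit); no other remaining equation mentions S.
Delete trivial equation k = k.
Delete trivial equation k = k.
No equations remain and no clash or occurs-check failure arose, so a unifier exists.

YES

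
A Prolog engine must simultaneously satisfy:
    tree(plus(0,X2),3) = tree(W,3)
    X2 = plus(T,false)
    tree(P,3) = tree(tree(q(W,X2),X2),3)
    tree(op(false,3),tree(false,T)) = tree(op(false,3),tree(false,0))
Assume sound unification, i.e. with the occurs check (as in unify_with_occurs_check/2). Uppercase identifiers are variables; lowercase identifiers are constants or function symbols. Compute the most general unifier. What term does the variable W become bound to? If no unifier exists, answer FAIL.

plus(0,plus(0,false))

Decompose tree/2: plus(0,X2) = W,  3 = 3.
Bind W := plus(0,X2); substituting into the one remaining equation that mentions W gives: tree(P,3) = tree(tree(q(plus(0,X2),X2),X2),3).
Delete trivial equation 3 = 3.
Bind X2 := plus(T,false); substituting into the one remaining equation that mentions X2 gives: tree(P,3) = tree(tree(q(plus(0,plus(T,false)),plus(T,false)),plus(T,false)),3). Substituting into the earlier binding gives W := plus(0,plus(T,false)).
Decompose tree/2: P = tree(q(plus(0,plus(T,false)),plus(T,false)),plus(T,false)),  3 = 3.
Bind P := tree(q(plus(0,plus(T,false)),plus(T,false)),plus(T,false)); no other remaining equation mentions P.
Delete trivial equation 3 = 3.
Decompose tree/2: op(false,3) = op(false,3),  tree(false,T) = tree(false,0).
Delete trivial equation op(false,3) = op(false,3).
Decompose tree/2: false = false,  T = 0.
Delete trivial equation false = false.
Bind T := 0. Substituting into the earlier bindings gives W := plus(0,plus(0,false)), X2 := plus(0,false), P := tree(q(plus(0,plus(0,false)),plus(0,false)),plus(0,false)).
MGU = { W -> plus(0,plus(0,false)), X2 -> plus(0,false), P -> tree(q(plus(0,plus(0,false)),plus(0,false)),plus(0,false)), T -> 0 }, so W -> plus(0,plus(0,false)).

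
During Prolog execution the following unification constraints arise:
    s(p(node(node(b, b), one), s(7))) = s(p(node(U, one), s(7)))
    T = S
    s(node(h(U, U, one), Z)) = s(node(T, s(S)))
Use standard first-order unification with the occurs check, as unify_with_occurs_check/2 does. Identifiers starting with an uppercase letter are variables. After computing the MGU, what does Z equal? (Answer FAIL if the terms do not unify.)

Decompose s/1: p(node(node(b, b), one), s(7)) = p(node(U, one), s(7)).
Decompose p/2: node(node(b, b), one) = node(U, one),  s(7) = s(7).
Decompose node/2: node(b, b) = U,  one = one.
Bind U := node(b, b); substituting into the one remaining equation that mentions U gives: s(node(h(node(b, b), node(b, b), one), Z)) = s(node(T, s(S))).
Delete trivial equation one = one.
Delete trivial equation s(7) = s(7).
Bind T := S; substituting into the remaining equation gives: s(node(h(node(b, b), node(b, b), one), Z)) = s(node(S, s(S))).
Decompose s/1: node(h(node(b, b), node(b, b), one), Z) = node(S, s(S)).
Decompose node/2: h(node(b, b), node(b, b), one) = S,  Z = s(S).
Bind S := h(node(b, b), node(b, b), one); substituting into the remaining equation gives: Z = s(h(node(b, b), node(b, b), one)). Substituting into the earlier binding gives T := h(node(b, b), node(b, b), one).
Bind Z := s(h(node(b, b), node(b, b), one)).
MGU = { U = node(b, b), T = h(node(b, b), node(b, b), one), S = h(node(b, b), node(b, b), one), Z = s(h(node(b, b), node(b, b), one)) }, so Z = s(h(node(b, b), node(b, b), one)).

s(h(node(b, b), node(b, b), one))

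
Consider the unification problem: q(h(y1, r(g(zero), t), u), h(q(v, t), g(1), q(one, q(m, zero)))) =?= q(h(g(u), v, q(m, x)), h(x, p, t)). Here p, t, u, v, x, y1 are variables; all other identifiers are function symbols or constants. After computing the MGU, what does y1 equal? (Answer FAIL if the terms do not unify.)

Decompose q/2: h(y1, r(g(zero), t), u) =?= h(g(u), v, q(m, x)),  h(q(v, t), g(1), q(one, q(m, zero))) =?= h(x, p, t).
Decompose h/3: y1 =?= g(u),  r(g(zero), t) =?= v,  u =?= q(m, x).
Bind y1 := g(u); no other remaining equation mentions y1.
Bind v := r(g(zero), t); substituting into the one remaining equation that mentions v gives: h(q(r(g(zero), t), t), g(1), q(one, q(m, zero))) =?= h(x, p, t).
Bind u := q(m, x); no other remaining equation mentions u. Substituting into the earlier binding gives y1 := g(q(m, x)).
Decompose h/3: q(r(g(zero), t), t) =?= x,  g(1) =?= p,  q(one, q(m, zero)) =?= t.
Bind x := q(r(g(zero), t), t); no other remaining equation mentions x. Substituting into the earlier bindings gives y1 := g(q(m, q(r(g(zero), t), t))), u := q(m, q(r(g(zero), t), t)).
Bind p := g(1); no other remaining equation mentions p.
Bind t := q(one, q(m, zero)). Substituting into the earlier bindings gives y1 := g(q(m, q(r(g(zero), q(one, q(m, zero))), q(one, q(m, zero))))), v := r(g(zero), q(one, q(m, zero))), u := q(m, q(r(g(zero), q(one, q(m, zero))), q(one, q(m, zero)))), x := q(r(g(zero), q(one, q(m, zero))), q(one, q(m, zero))).
MGU = { y1 := g(q(m, q(r(g(zero), q(one, q(m, zero))), q(one, q(m, zero))))), v := r(g(zero), q(one, q(m, zero))), u := q(m, q(r(g(zero), q(one, q(m, zero))), q(one, q(m, zero)))), x := q(r(g(zero), q(one, q(m, zero))), q(one, q(m, zero))), p := g(1), t := q(one, q(m, zero)) }, so y1 := g(q(m, q(r(g(zero), q(one, q(m, zero))), q(one, q(m, zero))))).

g(q(m, q(r(g(zero), q(one, q(m, zero))), q(one, q(m, zero)))))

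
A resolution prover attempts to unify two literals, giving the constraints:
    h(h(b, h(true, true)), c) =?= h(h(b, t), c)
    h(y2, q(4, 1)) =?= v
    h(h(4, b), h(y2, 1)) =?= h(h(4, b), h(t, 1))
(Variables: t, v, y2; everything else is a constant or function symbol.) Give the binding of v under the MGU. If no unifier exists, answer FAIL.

h(h(true, true), q(4, 1))

Decompose h/2: h(b, h(true, true)) =?= h(b, t),  c =?= c.
Decompose h/2: b =?= b,  h(true, true) =?= t.
Delete trivial equation b =?= b.
Bind t := h(true, true); substituting into the one remaining equation that mentions t gives: h(h(4, b), h(y2, 1)) =?= h(h(4, b), h(h(true, true), 1)).
Delete trivial equation c =?= c.
Bind v := h(y2, q(4, 1)); no other remaining equation mentions v.
Decompose h/2: h(4, b) =?= h(4, b),  h(y2, 1) =?= h(h(true, true), 1).
Delete trivial equation h(4, b) =?= h(4, b).
Decompose h/2: y2 =?= h(true, true),  1 =?= 1.
Bind y2 := h(true, true); no other remaining equation mentions y2. Substituting into the earlier binding gives v := h(h(true, true), q(4, 1)).
Delete trivial equation 1 =?= 1.
MGU = { t ↦ h(true, true), v ↦ h(h(true, true), q(4, 1)), y2 ↦ h(true, true) }, so v ↦ h(h(true, true), q(4, 1)).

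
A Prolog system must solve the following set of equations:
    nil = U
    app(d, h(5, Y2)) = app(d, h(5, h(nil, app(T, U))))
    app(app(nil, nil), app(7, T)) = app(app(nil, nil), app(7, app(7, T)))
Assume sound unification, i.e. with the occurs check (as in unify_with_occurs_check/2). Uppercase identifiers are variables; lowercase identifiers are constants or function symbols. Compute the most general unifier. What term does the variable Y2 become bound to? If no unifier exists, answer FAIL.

FAIL

Bind U := nil; substituting into the one remaining equation that mentions U gives: app(d, h(5, Y2)) = app(d, h(5, h(nil, app(T, nil)))).
Decompose app/2: d = d,  h(5, Y2) = h(5, h(nil, app(T, nil))).
Delete trivial equation d = d.
Decompose h/2: 5 = 5,  Y2 = h(nil, app(T, nil)).
Delete trivial equation 5 = 5.
Bind Y2 := h(nil, app(T, nil)); no other remaining equation mentions Y2.
Decompose app/2: app(nil, nil) = app(nil, nil),  app(7, T) = app(7, app(7, T)).
Delete trivial equation app(nil, nil) = app(nil, nil).
Decompose app/2: 7 = 7,  T = app(7, T).
Delete trivial equation 7 = 7.
Occurs check fails: T occurs in app(7, T); the equation T = app(7, T) has no finite solution.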